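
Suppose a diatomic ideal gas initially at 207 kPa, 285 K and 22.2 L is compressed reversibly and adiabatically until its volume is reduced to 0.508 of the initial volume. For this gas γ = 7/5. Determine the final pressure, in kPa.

534 kPa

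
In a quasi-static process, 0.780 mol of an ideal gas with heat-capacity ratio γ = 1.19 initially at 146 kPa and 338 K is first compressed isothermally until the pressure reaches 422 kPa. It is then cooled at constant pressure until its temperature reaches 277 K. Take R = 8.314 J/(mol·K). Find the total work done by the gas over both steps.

V₁ = nRT₁/P₁ = 0.780×8.314×338/146 = 15.0 L.
Step 1 — Isothermal: T stays 338 K; PV = const ⇒ V₂ = 5.19 L, P₂ = 422 kPa.
ΔU = 0 (ideal gas, T constant).
W = nRT ln(V₂/V₁) = 0.780×8.314×338×ln(0.346) = -2330 J.
Q = ΔU + W = -2330 J.
State after step 1: P = 422 kPa, V = 5.19 L, T = 338 K.
Step 2 — Isobaric: P stays 422 kPa; V/T = const ⇒ T₂ = 277 K, V₂ = 4.26 L.
W = PΔV = 422×(4.26−5.19) kPa·L = -396 J.
ΔU = nCvΔT = 0.780×43.8×(277−338) = -2080 J.
Q = ΔU + W = nCpΔT = -2480 J.
Net over both steps: W = -2720 J, Q = -4800 J, ΔU = -2080 J.

-2720 J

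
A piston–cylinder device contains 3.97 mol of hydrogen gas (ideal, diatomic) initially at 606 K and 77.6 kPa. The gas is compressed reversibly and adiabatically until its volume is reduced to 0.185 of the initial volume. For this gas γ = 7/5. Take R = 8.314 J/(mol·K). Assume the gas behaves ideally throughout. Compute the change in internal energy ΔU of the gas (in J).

V₁ = nRT₁/P₁ = 3.97×8.314×606/77.6 = 258 L.
Adiabatic: TV^(γ−1) = const ⇒ T₂ = 606×(5.41)^0.400 = 1190 K; PV^γ = const ⇒ P₂ = 824 kPa.
For an ideal gas ΔU = nCvΔT with Cv = (5/2)R = 20.8 J/(mol·K).
ΔU = 3.97×20.8×(1190−606) = 48200 J.

48200 J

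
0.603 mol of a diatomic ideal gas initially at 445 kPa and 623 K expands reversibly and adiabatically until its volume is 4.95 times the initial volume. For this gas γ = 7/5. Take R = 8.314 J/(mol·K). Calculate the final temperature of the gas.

V₁ = nRT₁/P₁ = 0.603×8.314×623/445 = 7.02 L.
Adiabatic: TV^(γ−1) = const ⇒ T₂ = 623×(0.202)^0.400 = 329 K; PV^γ = const ⇒ P₂ = 47.4 kPa.

329 K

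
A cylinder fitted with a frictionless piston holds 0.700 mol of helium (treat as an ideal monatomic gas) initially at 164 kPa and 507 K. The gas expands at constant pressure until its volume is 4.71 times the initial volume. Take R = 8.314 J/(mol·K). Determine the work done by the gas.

10900 J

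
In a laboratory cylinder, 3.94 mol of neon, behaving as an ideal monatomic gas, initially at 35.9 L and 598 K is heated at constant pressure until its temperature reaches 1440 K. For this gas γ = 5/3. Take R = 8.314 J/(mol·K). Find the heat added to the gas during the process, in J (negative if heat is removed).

P₁ = nRT₁/V₁ = 3.94×8.314×598/35.9 = 546 kPa.
Isobaric: P stays 546 kPa; V/T = const ⇒ T₂ = 1440 K, V₂ = 86.4 L.
W = PΔV = 546×(86.4−35.9) kPa·L = 27600 J.
ΔU = nCvΔT = 3.94×12.5×(1440−598) = 41400 J.
Q = ΔU + W = nCpΔT = 69000 J.

69000 J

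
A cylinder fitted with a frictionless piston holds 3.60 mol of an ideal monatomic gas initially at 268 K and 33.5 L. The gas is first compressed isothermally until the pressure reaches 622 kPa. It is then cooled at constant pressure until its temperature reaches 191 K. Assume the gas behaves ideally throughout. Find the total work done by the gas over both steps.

P₁ = nRT₁/V₁ = 3.60×8.314×268/33.5 = 239 kPa.
Step 1 — Isothermal: T stays 268 K; PV = const ⇒ V₂ = 12.9 L, P₂ = 622 kPa.
ΔU = 0 (ideal gas, T constant).
W = nRT ln(V₂/V₁) = 3.60×8.314×268×ln(0.385) = -7660 J.
Q = ΔU + W = -7660 J.
State after step 1: P = 622 kPa, V = 12.9 L, T = 268 K.
Step 2 — Isobaric: P stays 622 kPa; V/T = const ⇒ T₂ = 191 K, V₂ = 9.19 L.
W = PΔV = 622×(9.19−12.9) kPa·L = -2300 J.
ΔU = nCvΔT = 3.60×12.5×(191−268) = -3460 J.
Q = ΔU + W = nCpΔT = -5760 J.
Net over both steps: W = -9960 J, Q = -13400 J, ΔU = -3460 J.

-9960 J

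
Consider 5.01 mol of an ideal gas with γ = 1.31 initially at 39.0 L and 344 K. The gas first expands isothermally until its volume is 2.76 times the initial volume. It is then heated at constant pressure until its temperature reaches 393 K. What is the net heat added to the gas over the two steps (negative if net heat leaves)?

23200 J

P₁ = nRT₁/V₁ = 5.01×8.314×344/39.0 = 367 kPa.
Step 1 — Isothermal: T stays 344 K; PV = const ⇒ V₂ = 108 L, P₂ = 133 kPa.
ΔU = 0 (ideal gas, T constant).
W = nRT ln(V₂/V₁) = 5.01×8.314×344×ln(2.76) = 14500 J.
Q = ΔU + W = 14500 J.
State after step 1: P = 133 kPa, V = 108 L, T = 344 K.
Step 2 — Isobaric: P stays 133 kPa; V/T = const ⇒ T₂ = 393 K, V₂ = 123 L.
W = PΔV = 133×(123−108) kPa·L = 2040 J.
ΔU = nCvΔT = 5.01×26.8×(393−344) = 6580 J.
Q = ΔU + W = nCpΔT = 8620 J.
Net over both steps: W = 16600 J, Q = 23200 J, ΔU = 6580 J.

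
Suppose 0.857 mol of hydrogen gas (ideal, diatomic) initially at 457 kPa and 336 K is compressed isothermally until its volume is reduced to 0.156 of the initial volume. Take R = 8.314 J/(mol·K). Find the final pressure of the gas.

V₁ = nRT₁/P₁ = 0.857×8.314×336/457 = 5.24 L.
Isothermal: T stays 336 K; PV = const ⇒ V₂ = 0.817 L, P₂ = 2930 kPa.

2930 kPa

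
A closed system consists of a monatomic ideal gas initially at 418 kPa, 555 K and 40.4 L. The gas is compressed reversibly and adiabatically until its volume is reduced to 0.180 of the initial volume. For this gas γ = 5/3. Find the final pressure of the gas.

Adiabatic: TV^(γ−1) = const ⇒ T₂ = 555×(5.56)^0.667 = 1740 K; PV^γ = const ⇒ P₂ = 7280 kPa.

7280 kPa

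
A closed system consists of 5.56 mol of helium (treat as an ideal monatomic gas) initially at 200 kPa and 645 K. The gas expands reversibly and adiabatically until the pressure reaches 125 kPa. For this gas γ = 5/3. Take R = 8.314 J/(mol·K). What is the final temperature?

V₁ = nRT₁/P₁ = 5.56×8.314×645/200 = 149 L.
Adiabatic: T₂/T₁ = (P₂/P₁)^((γ−1)/γ) ⇒ T₂ = 645×(0.625)^0.400 = 534 K; V₂ = 198 L.

534 K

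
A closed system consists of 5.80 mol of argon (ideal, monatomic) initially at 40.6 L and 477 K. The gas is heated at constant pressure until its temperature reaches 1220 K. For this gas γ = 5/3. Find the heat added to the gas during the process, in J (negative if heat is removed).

P₁ = nRT₁/V₁ = 5.80×8.314×477/40.6 = 567 kPa.
Isobaric: P stays 567 kPa; V/T = const ⇒ T₂ = 1220 K, V₂ = 104 L.
W = PΔV = 567×(104−40.6) kPa·L = 35800 J.
ΔU = nCvΔT = 5.80×12.5×(1220−477) = 53700 J.
Q = ΔU + W = nCpΔT = 89600 J.

89600 J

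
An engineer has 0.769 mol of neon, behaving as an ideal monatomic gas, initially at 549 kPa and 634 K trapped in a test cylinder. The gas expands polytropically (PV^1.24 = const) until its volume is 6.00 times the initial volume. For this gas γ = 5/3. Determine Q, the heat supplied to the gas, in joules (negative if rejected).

3780 J

V₁ = nRT₁/P₁ = 0.769×8.314×634/549 = 7.38 L.
Polytropic n=1.24: T₂ = T₁(V₁/V₂)^(n−1) = 634×(0.167)^0.24 = 412 K; P₂ = P₁(V₁/V₂)^n = 59.5 kPa.
W = (P₁V₁−P₂V₂)/(n−1) = (549×7.38−59.5×44.3)/0.24 = 5900 J.
ΔU = nCvΔT = 0.769×12.5×(412−634) = -2130 J.
Q = ΔU + W = 3780 J.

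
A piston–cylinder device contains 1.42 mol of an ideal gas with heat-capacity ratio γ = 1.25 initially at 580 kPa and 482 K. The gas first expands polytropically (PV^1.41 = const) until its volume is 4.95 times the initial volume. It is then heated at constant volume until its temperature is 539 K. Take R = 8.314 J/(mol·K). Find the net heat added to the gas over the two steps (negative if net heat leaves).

9370 J

V₁ = nRT₁/P₁ = 1.42×8.314×482/580 = 9.81 L.
Step 1 — Polytropic n=1.41: T₂ = T₁(V₁/V₂)^(n−1) = 482×(0.202)^0.41 = 250 K; P₂ = P₁(V₁/V₂)^n = 60.8 kPa.
W = (P₁V₁−P₂V₂)/(n−1) = (580×9.81−60.8×48.6)/0.41 = 6680 J.
ΔU = nCvΔT = 1.42×33.3×(250−482) = -10900 J.
Q = ΔU + W = -4270 J.
State after step 1: P = 60.8 kPa, V = 48.6 L, T = 250 K.
Step 2 — Isochoric: V stays 48.6 L; P/T = const ⇒ T₂ = 539 K, P₂ = 131 kPa.
W = 0 (no volume change).
ΔU = nCvΔT = 1.42×33.3×(539−250) = 13600 J.
Q = ΔU = 13600 J.
Net over both steps: W = 6680 J, Q = 9370 J, ΔU = 2690 J.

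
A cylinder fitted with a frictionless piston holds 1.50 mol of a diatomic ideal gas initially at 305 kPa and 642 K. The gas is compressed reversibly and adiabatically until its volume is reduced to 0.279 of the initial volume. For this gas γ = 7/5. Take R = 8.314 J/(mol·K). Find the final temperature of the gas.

V₁ = nRT₁/P₁ = 1.50×8.314×642/305 = 26.3 L.
Adiabatic: TV^(γ−1) = const ⇒ T₂ = 642×(3.58)^0.400 = 1070 K; PV^γ = const ⇒ P₂ = 1820 kPa.

1070 K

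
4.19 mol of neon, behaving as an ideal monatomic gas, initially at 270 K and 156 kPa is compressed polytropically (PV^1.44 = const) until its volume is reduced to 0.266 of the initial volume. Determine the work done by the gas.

V₁ = nRT₁/P₁ = 4.19×8.314×270/156 = 60.3 L.
Polytropic n=1.44: T₂ = T₁(V₁/V₂)^(n−1) = 270×(3.76)^0.44 = 484 K; P₂ = P₁(V₁/V₂)^n = 1050 kPa.
W = (P₁V₁−P₂V₂)/(n−1) = (156×60.3−1050×16.0)/0.44 = -16900 J.

-16900 J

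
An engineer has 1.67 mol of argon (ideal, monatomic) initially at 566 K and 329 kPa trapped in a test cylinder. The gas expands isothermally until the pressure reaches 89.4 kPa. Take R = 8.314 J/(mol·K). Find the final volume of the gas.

87.9 L

V₁ = nRT₁/P₁ = 1.67×8.314×566/329 = 23.9 L.
Isothermal: T stays 566 K; PV = const ⇒ V₂ = 87.9 L, P₂ = 89.4 kPa.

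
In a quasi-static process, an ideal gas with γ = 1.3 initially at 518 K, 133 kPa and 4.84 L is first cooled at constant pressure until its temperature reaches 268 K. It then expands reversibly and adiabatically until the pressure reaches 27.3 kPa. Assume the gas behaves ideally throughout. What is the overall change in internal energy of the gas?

-1380 J

n = P₁V₁/(RT₁) = 133×4.84/(8.314×518) = 0.149 mol.
Step 1 — Isobaric: P stays 133 kPa; V/T = const ⇒ T₂ = 268 K, V₂ = 2.50 L.
W = PΔV = 133×(2.50−4.84) kPa·L = -311 J.
ΔU = nCvΔT = 0.149×27.7×(268−518) = -1040 J.
Q = ΔU + W = nCpΔT = -1350 J.
State after step 1: P = 133 kPa, V = 2.50 L, T = 268 K.
Step 2 — Adiabatic: T₂/T₁ = (P₂/P₁)^((γ−1)/γ) ⇒ T₂ = 268×(0.205)^0.231 = 186 K; V₂ = 8.47 L.
ΔU = nCvΔT = 0.149×27.7×(186−268) = -340 J.
Q = 0 for an adiabatic process, so W = −ΔU = 340 J.
Net over both steps: W = 29.1 J, Q = -1350 J, ΔU = -1380 J.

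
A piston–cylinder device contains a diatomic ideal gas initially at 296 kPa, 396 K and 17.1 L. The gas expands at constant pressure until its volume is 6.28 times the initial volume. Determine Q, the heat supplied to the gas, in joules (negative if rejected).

n = P₁V₁/(RT₁) = 296×17.1/(8.314×396) = 1.54 mol.
Isobaric: P stays 296 kPa; V/T = const ⇒ T₂ = 2490 K, V₂ = 107 L.
W = PΔV = 296×(107−17.1) kPa·L = 26700 J.
ΔU = nCvΔT = 1.54×20.8×(2490−396) = 66800 J.
Q = ΔU + W = nCpΔT = 93500 J.

93500 J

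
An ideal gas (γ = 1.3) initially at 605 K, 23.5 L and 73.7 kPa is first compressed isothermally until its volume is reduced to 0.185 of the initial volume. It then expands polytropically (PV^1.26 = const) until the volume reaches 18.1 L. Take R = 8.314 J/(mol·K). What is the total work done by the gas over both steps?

-858 J

n = P₁V₁/(RT₁) = 73.7×23.5/(8.314×605) = 0.344 mol.
Step 1 — Isothermal: T stays 605 K; PV = const ⇒ V₂ = 4.35 L, P₂ = 398 kPa.
ΔU = 0 (ideal gas, T constant).
W = nRT ln(V₂/V₁) = 0.344×8.314×605×ln(0.185) = -2920 J.
Q = ΔU + W = -2920 J.
State after step 1: P = 398 kPa, V = 4.35 L, T = 605 K.
Step 2 — Polytropic n=1.26: T₂ = T₁(V₁/V₂)^(n−1) = 605×(0.240)^0.26 = 418 K; P₂ = P₁(V₁/V₂)^n = 66.0 kPa.
W = (P₁V₁−P₂V₂)/(n−1) = (398×4.35−66.0×18.1)/0.26 = 2060 J.
ΔU = nCvΔT = 0.344×27.7×(418−605) = -1790 J.
Q = ΔU + W = 275 J.
Net over both steps: W = -858 J, Q = -2650 J, ΔU = -1790 J.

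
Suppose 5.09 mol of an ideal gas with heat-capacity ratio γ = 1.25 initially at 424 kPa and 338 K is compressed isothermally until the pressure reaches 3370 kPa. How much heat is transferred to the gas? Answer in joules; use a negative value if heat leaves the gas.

V₁ = nRT₁/P₁ = 5.09×8.314×338/424 = 33.7 L.
Isothermal: T stays 338 K; PV = const ⇒ V₂ = 4.24 L, P₂ = 3370 kPa.
ΔU = 0 (ideal gas, T constant).
W = nRT ln(V₂/V₁) = 5.09×8.314×338×ln(0.126) = -29700 J.
Q = ΔU + W = -29700 J.

-29700 J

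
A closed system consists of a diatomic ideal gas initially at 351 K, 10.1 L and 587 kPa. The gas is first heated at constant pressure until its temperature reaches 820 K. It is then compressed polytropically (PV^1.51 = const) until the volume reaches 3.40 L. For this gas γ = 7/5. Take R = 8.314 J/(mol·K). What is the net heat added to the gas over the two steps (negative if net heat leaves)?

40300 J

n = P₁V₁/(RT₁) = 587×10.1/(8.314×351) = 2.03 mol.
Step 1 — Isobaric: P stays 587 kPa; V/T = const ⇒ T₂ = 820 K, V₂ = 23.6 L.
W = PΔV = 587×(23.6−10.1) kPa·L = 7920 J.
ΔU = nCvΔT = 2.03×20.8×(820−351) = 19800 J.
Q = ΔU + W = nCpΔT = 27700 J.
State after step 1: P = 587 kPa, V = 23.6 L, T = 820 K.
Step 2 — Polytropic n=1.51: T₂ = T₁(V₁/V₂)^(n−1) = 820×(6.94)^0.51 = 2200 K; P₂ = P₁(V₁/V₂)^n = 10900 kPa.
W = (P₁V₁−P₂V₂)/(n−1) = (587×23.6−10900×3.40)/0.51 = -45800 J.
ΔU = nCvΔT = 2.03×20.8×(2200−820) = 58400 J.
Q = ΔU + W = 12600 J.
Net over both steps: W = -37900 J, Q = 40300 J, ΔU = 78200 J.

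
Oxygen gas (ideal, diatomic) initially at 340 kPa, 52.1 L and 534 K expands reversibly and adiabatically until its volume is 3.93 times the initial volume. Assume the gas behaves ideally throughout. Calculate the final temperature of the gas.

309 K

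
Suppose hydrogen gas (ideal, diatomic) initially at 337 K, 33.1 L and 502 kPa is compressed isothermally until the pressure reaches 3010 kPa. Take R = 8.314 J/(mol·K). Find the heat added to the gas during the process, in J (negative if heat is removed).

-29800 J

n = P₁V₁/(RT₁) = 502×33.1/(8.314×337) = 5.93 mol.
Isothermal: T stays 337 K; PV = const ⇒ V₂ = 5.52 L, P₂ = 3010 kPa.
ΔU = 0 (ideal gas, T constant).
W = nRT ln(V₂/V₁) = 5.93×8.314×337×ln(0.167) = -29800 J.
Q = ΔU + W = -29800 J.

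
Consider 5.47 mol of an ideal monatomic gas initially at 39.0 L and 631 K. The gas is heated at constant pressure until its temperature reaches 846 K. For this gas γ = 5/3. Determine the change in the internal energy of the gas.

14700 J

P₁ = nRT₁/V₁ = 5.47×8.314×631/39.0 = 736 kPa.
Isobaric: P stays 736 kPa; V/T = const ⇒ T₂ = 846 K, V₂ = 52.3 L.
For an ideal gas ΔU = nCvΔT with Cv = (3/2)R = 12.5 J/(mol·K).
ΔU = 5.47×12.5×(846−631) = 14700 J.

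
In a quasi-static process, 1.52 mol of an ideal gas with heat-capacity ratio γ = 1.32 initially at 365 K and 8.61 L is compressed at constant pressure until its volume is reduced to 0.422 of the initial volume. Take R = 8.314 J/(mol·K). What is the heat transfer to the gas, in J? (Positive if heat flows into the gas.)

P₁ = nRT₁/V₁ = 1.52×8.314×365/8.61 = 536 kPa.
Isobaric: P stays 536 kPa; V/T = const ⇒ T₂ = 154 K, V₂ = 3.63 L.
W = PΔV = 536×(3.63−8.61) kPa·L = -2670 J.
ΔU = nCvΔT = 1.52×26.0×(154−365) = -8330 J.
Q = ΔU + W = nCpΔT = -11000 J.

-11000 J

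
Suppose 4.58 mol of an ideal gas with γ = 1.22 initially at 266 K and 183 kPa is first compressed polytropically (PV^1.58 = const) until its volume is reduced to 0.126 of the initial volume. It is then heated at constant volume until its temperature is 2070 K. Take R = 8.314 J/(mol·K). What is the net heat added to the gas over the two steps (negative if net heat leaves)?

272000 J

V₁ = nRT₁/P₁ = 4.58×8.314×266/183 = 55.3 L.
Step 1 — Polytropic n=1.58: T₂ = T₁(V₁/V₂)^(n−1) = 266×(7.94)^0.58 = 884 K; P₂ = P₁(V₁/V₂)^n = 4830 kPa.
W = (P₁V₁−P₂V₂)/(n−1) = (183×55.3−4830×6.97)/0.58 = -40600 J.
ΔU = nCvΔT = 4.58×37.8×(884−266) = 107000 J.
Q = ΔU + W = 66400 J.
State after step 1: P = 4830 kPa, V = 6.97 L, T = 884 K.
Step 2 — Isochoric: V stays 6.97 L; P/T = const ⇒ T₂ = 2070 K, P₂ = 11300 kPa.
W = 0 (no volume change).
ΔU = nCvΔT = 4.58×37.8×(2070−884) = 205000 J.
Q = ΔU = 205000 J.
Net over both steps: W = -40600 J, Q = 272000 J, ΔU = 312000 J.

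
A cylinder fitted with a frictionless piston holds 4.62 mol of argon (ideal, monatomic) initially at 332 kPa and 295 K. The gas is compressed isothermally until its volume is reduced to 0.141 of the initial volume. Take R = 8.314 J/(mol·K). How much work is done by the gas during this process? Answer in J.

-22200 J

V₁ = nRT₁/P₁ = 4.62×8.314×295/332 = 34.1 L.
Isothermal: T stays 295 K; PV = const ⇒ V₂ = 4.81 L, P₂ = 2350 kPa.
W = nRT ln(V₂/V₁) = 4.62×8.314×295×ln(0.141) = -22200 J.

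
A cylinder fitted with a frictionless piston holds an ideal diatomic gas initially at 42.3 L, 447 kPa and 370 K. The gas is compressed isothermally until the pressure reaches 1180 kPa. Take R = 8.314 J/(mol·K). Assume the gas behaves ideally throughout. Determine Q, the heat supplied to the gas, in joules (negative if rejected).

-18400 J

n = P₁V₁/(RT₁) = 447×42.3/(8.314×370) = 6.15 mol.
Isothermal: T stays 370 K; PV = const ⇒ V₂ = 16.0 L, P₂ = 1180 kPa.
ΔU = 0 (ideal gas, T constant).
W = nRT ln(V₂/V₁) = 6.15×8.314×370×ln(0.379) = -18400 J.
Q = ΔU + W = -18400 J.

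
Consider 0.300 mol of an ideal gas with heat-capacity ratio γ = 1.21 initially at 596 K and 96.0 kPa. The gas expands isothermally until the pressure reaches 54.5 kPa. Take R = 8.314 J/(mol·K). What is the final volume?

27.3 L

V₁ = nRT₁/P₁ = 0.300×8.314×596/96.0 = 15.5 L.
Isothermal: T stays 596 K; PV = const ⇒ V₂ = 27.3 L, P₂ = 54.5 kPa.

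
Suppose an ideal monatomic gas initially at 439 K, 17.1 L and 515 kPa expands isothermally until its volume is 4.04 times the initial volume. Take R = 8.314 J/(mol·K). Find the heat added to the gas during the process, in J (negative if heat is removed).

12300 J

n = P₁V₁/(RT₁) = 515×17.1/(8.314×439) = 2.41 mol.
Isothermal: T stays 439 K; PV = const ⇒ V₂ = 69.1 L, P₂ = 127 kPa.
ΔU = 0 (ideal gas, T constant).
W = nRT ln(V₂/V₁) = 2.41×8.314×439×ln(4.04) = 12300 J.
Q = ΔU + W = 12300 J.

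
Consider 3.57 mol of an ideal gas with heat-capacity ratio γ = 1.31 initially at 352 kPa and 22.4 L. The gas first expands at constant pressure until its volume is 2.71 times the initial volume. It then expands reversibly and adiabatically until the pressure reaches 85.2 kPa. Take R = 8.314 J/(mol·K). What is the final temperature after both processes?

T₁ = P₁V₁/(nR) = 352×22.4/(3.57×8.314) = 266 K.
Step 1 — Isobaric: P stays 352 kPa; V/T = const ⇒ T₂ = 720 K, V₂ = 60.7 L.
W = PΔV = 352×(60.7−22.4) kPa·L = 13500 J.
ΔU = nCvΔT = 3.57×26.8×(720−266) = 43500 J.
Q = ΔU + W = nCpΔT = 57000 J.
State after step 1: P = 352 kPa, V = 60.7 L, T = 720 K.
Step 2 — Adiabatic: T₂/T₁ = (P₂/P₁)^((γ−1)/γ) ⇒ T₂ = 720×(0.242)^0.237 = 515 K; V₂ = 179 L.
ΔU = nCvΔT = 3.57×26.8×(515−720) = -19700 J.
Q = 0 for an adiabatic process, so W = −ΔU = 19700 J.
Net over both steps: W = 33100 J, Q = 57000 J, ΔU = 23800 J.

515 K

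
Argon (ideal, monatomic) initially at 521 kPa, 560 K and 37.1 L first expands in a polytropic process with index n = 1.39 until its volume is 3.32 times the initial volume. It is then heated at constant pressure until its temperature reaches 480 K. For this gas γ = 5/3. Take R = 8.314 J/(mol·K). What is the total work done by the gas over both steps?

n = P₁V₁/(RT₁) = 521×37.1/(8.314×560) = 4.15 mol.
Step 1 — Polytropic n=1.39: T₂ = T₁(V₁/V₂)^(n−1) = 560×(0.301)^0.39 = 351 K; P₂ = P₁(V₁/V₂)^n = 98.3 kPa.
W = (P₁V₁−P₂V₂)/(n−1) = (521×37.1−98.3×123)/0.39 = 18500 J.
ΔU = nCvΔT = 4.15×12.5×(351−560) = -10800 J.
Q = ΔU + W = 7690 J.
State after step 1: P = 98.3 kPa, V = 123 L, T = 351 K.
Step 2 — Isobaric: P stays 98.3 kPa; V/T = const ⇒ T₂ = 480 K, V₂ = 169 L.
W = PΔV = 98.3×(169−123) kPa·L = 4460 J.
ΔU = nCvΔT = 4.15×12.5×(480−351) = 6690 J.
Q = ΔU + W = nCpΔT = 11200 J.
Net over both steps: W = 23000 J, Q = 18800 J, ΔU = -4140 J.

23000 J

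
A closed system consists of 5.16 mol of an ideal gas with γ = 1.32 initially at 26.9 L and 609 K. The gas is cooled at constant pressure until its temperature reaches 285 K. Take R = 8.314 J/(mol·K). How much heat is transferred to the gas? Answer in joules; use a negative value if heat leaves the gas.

-57300 J

P₁ = nRT₁/V₁ = 5.16×8.314×609/26.9 = 971 kPa.
Isobaric: P stays 971 kPa; V/T = const ⇒ T₂ = 285 K, V₂ = 12.6 L.
W = PΔV = 971×(12.6−26.9) kPa·L = -13900 J.
ΔU = nCvΔT = 5.16×26.0×(285−609) = -43400 J.
Q = ΔU + W = nCpΔT = -57300 J.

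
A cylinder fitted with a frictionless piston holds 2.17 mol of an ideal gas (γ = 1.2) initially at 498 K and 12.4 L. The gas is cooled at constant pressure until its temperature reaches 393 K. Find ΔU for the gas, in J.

-9470 J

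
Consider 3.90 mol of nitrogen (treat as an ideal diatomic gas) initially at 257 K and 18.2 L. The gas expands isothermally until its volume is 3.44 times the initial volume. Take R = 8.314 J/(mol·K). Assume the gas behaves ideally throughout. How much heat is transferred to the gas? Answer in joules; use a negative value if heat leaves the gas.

10300 J

P₁ = nRT₁/V₁ = 3.90×8.314×257/18.2 = 458 kPa.
Isothermal: T stays 257 K; PV = const ⇒ V₂ = 62.6 L, P₂ = 133 kPa.
ΔU = 0 (ideal gas, T constant).
W = nRT ln(V₂/V₁) = 3.90×8.314×257×ln(3.44) = 10300 J.
Q = ΔU + W = 10300 J.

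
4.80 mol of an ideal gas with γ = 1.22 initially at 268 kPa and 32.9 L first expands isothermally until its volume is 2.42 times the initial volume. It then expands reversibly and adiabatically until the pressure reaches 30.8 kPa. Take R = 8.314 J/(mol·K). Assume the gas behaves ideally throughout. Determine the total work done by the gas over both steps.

16100 J

T₁ = P₁V₁/(nR) = 268×32.9/(4.80×8.314) = 221 K.
Step 1 — Isothermal: T stays 221 K; PV = const ⇒ V₂ = 79.6 L, P₂ = 111 kPa.
ΔU = 0 (ideal gas, T constant).
W = nRT ln(V₂/V₁) = 4.80×8.314×221×ln(2.42) = 7790 J.
Q = ΔU + W = 7790 J.
State after step 1: P = 111 kPa, V = 79.6 L, T = 221 K.
Step 2 — Adiabatic: T₂/T₁ = (P₂/P₁)^((γ−1)/γ) ⇒ T₂ = 221×(0.278)^0.180 = 175 K; V₂ = 227 L.
ΔU = nCvΔT = 4.80×37.8×(175−221) = -8260 J.
Q = 0 for an adiabatic process, so W = −ΔU = 8260 J.
Net over both steps: W = 16100 J, Q = 7790 J, ΔU = -8260 J.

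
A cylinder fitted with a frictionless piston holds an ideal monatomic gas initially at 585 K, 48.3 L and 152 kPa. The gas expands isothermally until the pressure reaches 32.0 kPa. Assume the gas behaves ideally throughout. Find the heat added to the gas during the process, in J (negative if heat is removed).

11400 J

n = P₁V₁/(RT₁) = 152×48.3/(8.314×585) = 1.51 mol.
Isothermal: T stays 585 K; PV = const ⇒ V₂ = 229 L, P₂ = 32.0 kPa.
ΔU = 0 (ideal gas, T constant).
W = nRT ln(V₂/V₁) = 1.51×8.314×585×ln(4.75) = 11400 J.
Q = ΔU + W = 11400 J.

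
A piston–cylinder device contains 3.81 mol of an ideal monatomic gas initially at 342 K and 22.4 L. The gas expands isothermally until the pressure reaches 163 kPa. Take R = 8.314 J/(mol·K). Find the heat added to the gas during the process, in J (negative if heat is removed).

P₁ = nRT₁/V₁ = 3.81×8.314×342/22.4 = 484 kPa.
Isothermal: T stays 342 K; PV = const ⇒ V₂ = 66.5 L, P₂ = 163 kPa.
ΔU = 0 (ideal gas, T constant).
W = nRT ln(V₂/V₁) = 3.81×8.314×342×ln(2.97) = 11800 J.
Q = ΔU + W = 11800 J.

11800 J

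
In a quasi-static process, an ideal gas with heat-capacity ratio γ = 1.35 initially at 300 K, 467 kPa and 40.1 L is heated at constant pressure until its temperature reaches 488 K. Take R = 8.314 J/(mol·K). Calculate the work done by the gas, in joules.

11700 J

n = P₁V₁/(RT₁) = 467×40.1/(8.314×300) = 7.51 mol.
Isobaric: P stays 467 kPa; V/T = const ⇒ T₂ = 488 K, V₂ = 65.2 L.
W = PΔV = 467×(65.2−40.1) kPa·L = 11700 J.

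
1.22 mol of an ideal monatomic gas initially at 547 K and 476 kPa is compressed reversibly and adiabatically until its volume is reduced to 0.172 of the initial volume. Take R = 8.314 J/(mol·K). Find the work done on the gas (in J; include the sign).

18600 J

V₁ = nRT₁/P₁ = 1.22×8.314×547/476 = 11.7 L.
Adiabatic: TV^(γ−1) = const ⇒ T₂ = 547×(5.81)^0.667 = 1770 K; PV^γ = const ⇒ P₂ = 8950 kPa.
ΔU = nCvΔT = 1.22×12.5×(1770−547) = 18600 J.
Q = 0 for an adiabatic process, so W = −ΔU = -18600 J.
Work done on the gas = −W_by = 18600 J.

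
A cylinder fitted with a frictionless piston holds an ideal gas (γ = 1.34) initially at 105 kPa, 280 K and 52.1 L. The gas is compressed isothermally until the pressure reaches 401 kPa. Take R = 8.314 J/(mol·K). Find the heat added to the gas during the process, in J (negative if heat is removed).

n = P₁V₁/(RT₁) = 105×52.1/(8.314×280) = 2.35 mol.
Isothermal: T stays 280 K; PV = const ⇒ V₂ = 13.6 L, P₂ = 401 kPa.
ΔU = 0 (ideal gas, T constant).
W = nRT ln(V₂/V₁) = 2.35×8.314×280×ln(0.262) = -7330 J.
Q = ΔU + W = -7330 J.

-7330 J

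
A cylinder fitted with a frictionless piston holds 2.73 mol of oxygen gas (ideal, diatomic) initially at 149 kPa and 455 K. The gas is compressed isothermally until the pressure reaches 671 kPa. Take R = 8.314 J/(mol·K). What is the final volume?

15.4 L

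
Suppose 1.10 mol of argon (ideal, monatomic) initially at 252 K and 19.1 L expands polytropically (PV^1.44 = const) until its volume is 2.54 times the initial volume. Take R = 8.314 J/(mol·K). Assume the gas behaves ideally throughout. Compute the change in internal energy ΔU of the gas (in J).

P₁ = nRT₁/V₁ = 1.10×8.314×252/19.1 = 121 kPa.
Polytropic n=1.44: T₂ = T₁(V₁/V₂)^(n−1) = 252×(0.394)^0.44 = 167 K; P₂ = P₁(V₁/V₂)^n = 31.5 kPa.
For an ideal gas ΔU = nCvΔT with Cv = (3/2)R = 12.5 J/(mol·K).
ΔU = 1.10×12.5×(167−252) = -1160 J.

-1160 J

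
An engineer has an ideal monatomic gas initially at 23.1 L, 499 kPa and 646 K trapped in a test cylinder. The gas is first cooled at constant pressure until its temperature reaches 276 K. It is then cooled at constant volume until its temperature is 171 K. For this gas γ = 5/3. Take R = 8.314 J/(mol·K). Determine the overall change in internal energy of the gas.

-12700 J

n = P₁V₁/(RT₁) = 499×23.1/(8.314×646) = 2.15 mol.
Step 1 — Isobaric: P stays 499 kPa; V/T = const ⇒ T₂ = 276 K, V₂ = 9.87 L.
W = PΔV = 499×(9.87−23.1) kPa·L = -6600 J.
ΔU = nCvΔT = 2.15×12.5×(276−646) = -9900 J.
Q = ΔU + W = nCpΔT = -16500 J.
State after step 1: P = 499 kPa, V = 9.87 L, T = 276 K.
Step 2 — Isochoric: V stays 9.87 L; P/T = const ⇒ T₂ = 171 K, P₂ = 309 kPa.
W = 0 (no volume change).
ΔU = nCvΔT = 2.15×12.5×(171−276) = -2810 J.
Q = ΔU = -2810 J.
Net over both steps: W = -6600 J, Q = -19300 J, ΔU = -12700 J.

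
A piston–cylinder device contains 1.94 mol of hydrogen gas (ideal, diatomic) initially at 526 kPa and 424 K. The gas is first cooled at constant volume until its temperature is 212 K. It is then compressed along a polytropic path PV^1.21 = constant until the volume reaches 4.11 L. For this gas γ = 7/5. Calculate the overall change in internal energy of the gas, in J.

V₁ = nRT₁/P₁ = 1.94×8.314×424/526 = 13.0 L.
Step 1 — Isochoric: V stays 13.0 L; P/T = const ⇒ T₂ = 212 K, P₂ = 263 kPa.
W = 0 (no volume change).
ΔU = nCvΔT = 1.94×20.8×(212−424) = -8550 J.
Q = ΔU = -8550 J.
State after step 1: P = 263 kPa, V = 13.0 L, T = 212 K.
Step 2 — Polytropic n=1.21: T₂ = T₁(V₁/V₂)^(n−1) = 212×(3.16)^0.21 = 270 K; P₂ = P₁(V₁/V₂)^n = 1060 kPa.
W = (P₁V₁−P₂V₂)/(n−1) = (263×13.0−1060×4.11)/0.21 = -4450 J.
ΔU = nCvΔT = 1.94×20.8×(270−212) = 2340 J.
Q = ΔU + W = -2120 J.
Net over both steps: W = -4450 J, Q = -10700 J, ΔU = -6210 J.

-6210 J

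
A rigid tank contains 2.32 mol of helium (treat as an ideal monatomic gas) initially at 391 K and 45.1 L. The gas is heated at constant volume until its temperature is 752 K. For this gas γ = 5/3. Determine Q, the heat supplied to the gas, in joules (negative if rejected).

P₁ = nRT₁/V₁ = 2.32×8.314×391/45.1 = 167 kPa.
Isochoric: V stays 45.1 L; P/T = const ⇒ T₂ = 752 K, P₂ = 322 kPa.
W = 0 (no volume change).
ΔU = nCvΔT = 2.32×12.5×(752−391) = 10400 J.
Q = ΔU = 10400 J.

10400 J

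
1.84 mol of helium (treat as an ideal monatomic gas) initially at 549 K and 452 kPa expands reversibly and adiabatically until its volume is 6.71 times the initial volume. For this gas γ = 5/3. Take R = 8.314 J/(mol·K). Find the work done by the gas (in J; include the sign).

9060 J

V₁ = nRT₁/P₁ = 1.84×8.314×549/452 = 18.6 L.
Adiabatic: TV^(γ−1) = const ⇒ T₂ = 549×(0.149)^0.667 = 154 K; PV^γ = const ⇒ P₂ = 18.9 kPa.
ΔU = nCvΔT = 1.84×12.5×(154−549) = -9060 J.
Q = 0 for an adiabatic process, so W = −ΔU = 9060 J.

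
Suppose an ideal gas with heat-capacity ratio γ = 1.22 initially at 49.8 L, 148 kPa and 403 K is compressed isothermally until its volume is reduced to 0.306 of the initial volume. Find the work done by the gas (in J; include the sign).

-8730 J

n = P₁V₁/(RT₁) = 148×49.8/(8.314×403) = 2.20 mol.
Isothermal: T stays 403 K; PV = const ⇒ V₂ = 15.2 L, P₂ = 484 kPa.
W = nRT ln(V₂/V₁) = 2.20×8.314×403×ln(0.306) = -8730 J.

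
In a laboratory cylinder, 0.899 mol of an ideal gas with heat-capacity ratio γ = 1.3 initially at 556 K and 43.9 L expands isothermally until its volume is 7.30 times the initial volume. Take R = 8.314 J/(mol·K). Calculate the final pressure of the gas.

P₁ = nRT₁/V₁ = 0.899×8.314×556/43.9 = 94.7 kPa.
Isothermal: T stays 556 K; PV = const ⇒ V₂ = 320 L, P₂ = 13.0 kPa.

13.0 kPa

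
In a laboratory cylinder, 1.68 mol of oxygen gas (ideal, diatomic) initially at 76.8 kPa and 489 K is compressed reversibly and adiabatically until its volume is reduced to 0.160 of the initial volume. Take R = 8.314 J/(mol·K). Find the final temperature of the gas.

V₁ = nRT₁/P₁ = 1.68×8.314×489/76.8 = 88.9 L.
Adiabatic: TV^(γ−1) = const ⇒ T₂ = 489×(6.25)^0.400 = 1020 K; PV^γ = const ⇒ P₂ = 999 kPa.

1020 K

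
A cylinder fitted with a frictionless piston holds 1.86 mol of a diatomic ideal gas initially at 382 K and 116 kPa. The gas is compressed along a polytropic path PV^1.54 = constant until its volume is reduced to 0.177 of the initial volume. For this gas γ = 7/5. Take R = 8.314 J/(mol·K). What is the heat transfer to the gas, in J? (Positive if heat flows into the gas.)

5920 J

V₁ = nRT₁/P₁ = 1.86×8.314×382/116 = 50.9 L.
Polytropic n=1.54: T₂ = T₁(V₁/V₂)^(n−1) = 382×(5.65)^0.54 = 973 K; P₂ = P₁(V₁/V₂)^n = 1670 kPa.
W = (P₁V₁−P₂V₂)/(n−1) = (116×50.9−1670×9.01)/0.54 = -16900 J.
ΔU = nCvΔT = 1.86×20.8×(973−382) = 22900 J.
Q = ΔU + W = 5920 J.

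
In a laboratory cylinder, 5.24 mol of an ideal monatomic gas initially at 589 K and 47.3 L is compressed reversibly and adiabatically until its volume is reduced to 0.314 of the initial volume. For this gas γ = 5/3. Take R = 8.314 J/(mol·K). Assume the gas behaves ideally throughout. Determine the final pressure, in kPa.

3740 kPa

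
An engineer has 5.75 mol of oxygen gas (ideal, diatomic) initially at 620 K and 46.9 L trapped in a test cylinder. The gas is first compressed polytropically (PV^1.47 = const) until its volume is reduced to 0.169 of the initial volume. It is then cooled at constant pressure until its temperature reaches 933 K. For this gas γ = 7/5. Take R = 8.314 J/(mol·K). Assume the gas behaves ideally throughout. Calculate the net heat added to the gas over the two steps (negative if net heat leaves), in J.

-68700 J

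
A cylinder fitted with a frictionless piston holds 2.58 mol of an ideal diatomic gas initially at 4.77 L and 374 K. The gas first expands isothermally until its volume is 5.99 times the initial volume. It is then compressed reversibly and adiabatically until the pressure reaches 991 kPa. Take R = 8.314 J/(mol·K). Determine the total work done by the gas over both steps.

P₁ = nRT₁/V₁ = 2.58×8.314×374/4.77 = 1680 kPa.
Step 1 — Isothermal: T stays 374 K; PV = const ⇒ V₂ = 28.6 L, P₂ = 281 kPa.
ΔU = 0 (ideal gas, T constant).
W = nRT ln(V₂/V₁) = 2.58×8.314×374×ln(5.99) = 14400 J.
Q = ΔU + W = 14400 J.
State after step 1: P = 281 kPa, V = 28.6 L, T = 374 K.
Step 2 — Adiabatic: T₂/T₁ = (P₂/P₁)^((γ−1)/γ) ⇒ T₂ = 374×(3.53)^0.286 = 536 K; V₂ = 11.6 L.
ΔU = nCvΔT = 2.58×20.8×(536−374) = 8700 J.
Q = 0 for an adiabatic process, so W = −ΔU = -8700 J.
Net over both steps: W = 5660 J, Q = 14400 J, ΔU = 8700 J.

5660 J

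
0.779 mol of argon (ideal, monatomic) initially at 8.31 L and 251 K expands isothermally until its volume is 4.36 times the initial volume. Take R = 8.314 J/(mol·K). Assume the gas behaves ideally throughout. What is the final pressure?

44.9 kPa

P₁ = nRT₁/V₁ = 0.779×8.314×251/8.31 = 196 kPa.
Isothermal: T stays 251 K; PV = const ⇒ V₂ = 36.2 L, P₂ = 44.9 kPa.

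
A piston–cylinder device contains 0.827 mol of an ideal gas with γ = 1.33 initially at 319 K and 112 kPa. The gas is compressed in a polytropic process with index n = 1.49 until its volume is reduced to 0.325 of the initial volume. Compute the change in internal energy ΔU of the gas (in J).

4880 J

V₁ = nRT₁/P₁ = 0.827×8.314×319/112 = 19.6 L.
Polytropic n=1.49: T₂ = T₁(V₁/V₂)^(n−1) = 319×(3.08)^0.49 = 553 K; P₂ = P₁(V₁/V₂)^n = 598 kPa.
For an ideal gas ΔU = nCvΔT with Cv = R/(γ−1) = 25.2 J/(mol·K).
ΔU = 0.827×25.2×(553−319) = 4880 J.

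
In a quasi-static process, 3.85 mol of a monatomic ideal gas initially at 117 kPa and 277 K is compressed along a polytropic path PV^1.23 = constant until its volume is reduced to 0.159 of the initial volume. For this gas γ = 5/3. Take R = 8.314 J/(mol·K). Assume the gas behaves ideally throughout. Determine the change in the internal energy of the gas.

7000 J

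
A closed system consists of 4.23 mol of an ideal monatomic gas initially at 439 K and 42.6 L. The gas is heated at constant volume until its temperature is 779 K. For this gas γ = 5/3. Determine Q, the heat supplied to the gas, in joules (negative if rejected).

17900 J

P₁ = nRT₁/V₁ = 4.23×8.314×439/42.6 = 362 kPa.
Isochoric: V stays 42.6 L; P/T = const ⇒ T₂ = 779 K, P₂ = 643 kPa.
W = 0 (no volume change).
ΔU = nCvΔT = 4.23×12.5×(779−439) = 17900 J.
Q = ΔU = 17900 J.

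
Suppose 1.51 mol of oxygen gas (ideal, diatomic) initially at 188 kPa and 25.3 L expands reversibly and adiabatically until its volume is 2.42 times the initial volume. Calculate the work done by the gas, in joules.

3540 J

T₁ = P₁V₁/(nR) = 188×25.3/(1.51×8.314) = 379 K.
Adiabatic: TV^(γ−1) = const ⇒ T₂ = 379×(0.413)^0.400 = 266 K; PV^γ = const ⇒ P₂ = 54.6 kPa.
ΔU = nCvΔT = 1.51×20.8×(266−379) = -3540 J.
Q = 0 for an adiabatic process, so W = −ΔU = 3540 J.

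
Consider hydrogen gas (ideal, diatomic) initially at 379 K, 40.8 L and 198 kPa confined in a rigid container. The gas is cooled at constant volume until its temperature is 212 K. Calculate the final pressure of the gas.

Isochoric: V stays 40.8 L; P/T = const ⇒ T₂ = 212 K, P₂ = 111 kPa.

111 kPa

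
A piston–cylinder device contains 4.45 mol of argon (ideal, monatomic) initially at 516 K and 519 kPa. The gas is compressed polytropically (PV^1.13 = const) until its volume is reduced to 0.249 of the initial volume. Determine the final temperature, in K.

V₁ = nRT₁/P₁ = 4.45×8.314×516/519 = 36.8 L.
Polytropic n=1.13: T₂ = T₁(V₁/V₂)^(n−1) = 516×(4.02)^0.13 = 618 K; P₂ = P₁(V₁/V₂)^n = 2500 kPa.

618 K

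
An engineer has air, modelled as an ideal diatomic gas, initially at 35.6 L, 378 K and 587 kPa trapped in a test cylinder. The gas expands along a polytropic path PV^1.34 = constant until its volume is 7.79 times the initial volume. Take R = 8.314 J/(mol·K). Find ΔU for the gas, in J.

-26200 J

n = P₁V₁/(RT₁) = 587×35.6/(8.314×378) = 6.65 mol.
Polytropic n=1.34: T₂ = T₁(V₁/V₂)^(n−1) = 378×(0.128)^0.34 = 188 K; P₂ = P₁(V₁/V₂)^n = 37.5 kPa.
For an ideal gas ΔU = nCvΔT with Cv = (5/2)R = 20.8 J/(mol·K).
ΔU = 6.65×20.8×(188−378) = -26200 J.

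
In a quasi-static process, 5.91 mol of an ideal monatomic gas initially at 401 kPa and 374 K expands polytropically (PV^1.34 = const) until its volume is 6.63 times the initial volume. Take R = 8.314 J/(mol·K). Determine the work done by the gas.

V₁ = nRT₁/P₁ = 5.91×8.314×374/401 = 45.8 L.
Polytropic n=1.34: T₂ = T₁(V₁/V₂)^(n−1) = 374×(0.151)^0.34 = 197 K; P₂ = P₁(V₁/V₂)^n = 31.8 kPa.
W = (P₁V₁−P₂V₂)/(n−1) = (401×45.8−31.8×304)/0.34 = 25600 J.

25600 J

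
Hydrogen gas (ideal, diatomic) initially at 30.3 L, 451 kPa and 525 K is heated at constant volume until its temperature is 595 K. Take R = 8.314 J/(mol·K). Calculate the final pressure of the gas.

Isochoric: V stays 30.3 L; P/T = const ⇒ T₂ = 595 K, P₂ = 511 kPa.

511 kPa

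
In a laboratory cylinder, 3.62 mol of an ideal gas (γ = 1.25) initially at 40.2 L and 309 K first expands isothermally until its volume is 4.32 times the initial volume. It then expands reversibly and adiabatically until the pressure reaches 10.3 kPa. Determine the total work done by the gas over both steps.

24100 J

P₁ = nRT₁/V₁ = 3.62×8.314×309/40.2 = 231 kPa.
Step 1 — Isothermal: T stays 309 K; PV = const ⇒ V₂ = 174 L, P₂ = 53.6 kPa.
ΔU = 0 (ideal gas, T constant).
W = nRT ln(V₂/V₁) = 3.62×8.314×309×ln(4.32) = 13600 J.
Q = ΔU + W = 13600 J.
State after step 1: P = 53.6 kPa, V = 174 L, T = 309 K.
Step 2 — Adiabatic: T₂/T₁ = (P₂/P₁)^((γ−1)/γ) ⇒ T₂ = 309×(0.192)^0.200 = 222 K; V₂ = 649 L.
ΔU = nCvΔT = 3.62×33.3×(222−309) = -10400 J.
Q = 0 for an adiabatic process, so W = −ΔU = 10400 J.
Net over both steps: W = 24100 J, Q = 13600 J, ΔU = -10400 J.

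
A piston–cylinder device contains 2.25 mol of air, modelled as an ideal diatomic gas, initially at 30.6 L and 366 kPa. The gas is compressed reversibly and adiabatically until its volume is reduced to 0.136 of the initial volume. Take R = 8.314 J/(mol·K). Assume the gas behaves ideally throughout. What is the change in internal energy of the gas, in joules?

34200 J

T₁ = P₁V₁/(nR) = 366×30.6/(2.25×8.314) = 599 K.
Adiabatic: TV^(γ−1) = const ⇒ T₂ = 599×(7.35)^0.400 = 1330 K; PV^γ = const ⇒ P₂ = 5980 kPa.
For an ideal gas ΔU = nCvΔT with Cv = (5/2)R = 20.8 J/(mol·K).
ΔU = 2.25×20.8×(1330−599) = 34200 J.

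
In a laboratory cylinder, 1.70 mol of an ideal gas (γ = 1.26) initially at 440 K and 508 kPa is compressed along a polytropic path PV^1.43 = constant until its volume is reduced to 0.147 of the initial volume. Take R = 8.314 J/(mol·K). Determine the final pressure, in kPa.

V₁ = nRT₁/P₁ = 1.70×8.314×440/508 = 12.2 L.
Polytropic n=1.43: T₂ = T₁(V₁/V₂)^(n−1) = 440×(6.80)^0.43 = 1000 K; P₂ = P₁(V₁/V₂)^n = 7880 kPa.

7880 kPa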